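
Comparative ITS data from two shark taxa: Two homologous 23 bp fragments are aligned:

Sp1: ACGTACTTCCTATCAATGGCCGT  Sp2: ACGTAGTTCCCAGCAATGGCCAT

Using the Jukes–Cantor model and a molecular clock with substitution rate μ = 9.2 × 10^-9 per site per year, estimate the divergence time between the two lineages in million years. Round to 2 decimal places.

The sequences differ at 4 of 23 sites (6, 11, 13, 22), so p = 4/23 ≈ 0.173913.
d = −(3/4) ln(1 − 4p/3) = −0.75 ln(1 − 0.231884) = −0.75 ln(0.768116)
  = −0.75 × (-0.263815) = 0.197861 substitutions/site.
Under a molecular clock d = 2μt, so t = d/(2μ) = 0.197861 / (2 × 9.2 × 10^-9) = 10.75 million years.

10.75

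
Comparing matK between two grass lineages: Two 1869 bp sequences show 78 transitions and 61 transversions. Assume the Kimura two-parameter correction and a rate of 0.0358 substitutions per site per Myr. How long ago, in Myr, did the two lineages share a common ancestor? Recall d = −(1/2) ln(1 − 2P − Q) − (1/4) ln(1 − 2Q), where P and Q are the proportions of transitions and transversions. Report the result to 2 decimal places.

P = 78/1869 ≈ 0.041734 and Q = 61/1869 ≈ 0.032638.
Under the Kimura two-parameter model, d = −½ ln(1 − 2P − Q) − ¼ ln(1 − 2Q).
1 − 2P − Q = 0.883894, giving −½ ln(0.883894) = 0.061709.
1 − 2Q = 0.934724, giving −¼ ln(0.934724) = 0.016876.
d = 0.061709 + 0.016876 = 0.078585.
Under a molecular clock d = 2μt, so t = d/(2μ) = 0.078585 / (2 × 0.0358) = 1.10 Myr.

1.10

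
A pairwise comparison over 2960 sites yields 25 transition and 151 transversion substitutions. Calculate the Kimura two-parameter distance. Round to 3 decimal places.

0.062

P = 25/2960 ≈ 0.008446 and Q = 151/2960 ≈ 0.051014.
Under the Kimura two-parameter model, d = −½ ln(1 − 2P − Q) − ¼ ln(1 − 2Q).
1 − 2P − Q = 0.932094, giving −½ ln(0.932094) = 0.035161.
1 − 2Q = 0.897972, giving −¼ ln(0.897972) = 0.026904.
d = 0.035161 + 0.026904 = 0.062065.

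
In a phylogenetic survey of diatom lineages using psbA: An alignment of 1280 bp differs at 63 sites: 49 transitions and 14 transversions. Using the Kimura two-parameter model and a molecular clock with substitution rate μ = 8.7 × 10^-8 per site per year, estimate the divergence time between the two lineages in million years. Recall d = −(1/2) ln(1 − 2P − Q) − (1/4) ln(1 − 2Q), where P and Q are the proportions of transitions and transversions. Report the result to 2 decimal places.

P = 49/1280 ≈ 0.038281 and Q = 14/1280 ≈ 0.010938.
Under the Kimura two-parameter model, d = −½ ln(1 − 2P − Q) − ¼ ln(1 − 2Q).
1 − 2P − Q = 0.9125, giving −½ ln(0.9125) = 0.045784.
1 − 2Q = 0.978124, giving −¼ ln(0.978124) = 0.005530.
d = 0.045784 + 0.005530 = 0.051314.
Under a molecular clock d = 2μt, so t = d/(2μ) = 0.051314 / (2 × 8.7 × 10^-8) = 0.29 million years.

0.29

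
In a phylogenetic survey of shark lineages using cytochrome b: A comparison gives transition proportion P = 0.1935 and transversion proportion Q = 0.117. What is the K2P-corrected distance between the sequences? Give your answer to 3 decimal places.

0.417

Under the Kimura two-parameter model, d = −½ ln(1 − 2P − Q) − ¼ ln(1 − 2Q).
1 − 2P − Q = 0.496, giving −½ ln(0.496) = 0.350590.
1 − 2Q = 0.766, giving −¼ ln(0.766) = 0.066643.
d = 0.350590 + 0.066643 = 0.417233.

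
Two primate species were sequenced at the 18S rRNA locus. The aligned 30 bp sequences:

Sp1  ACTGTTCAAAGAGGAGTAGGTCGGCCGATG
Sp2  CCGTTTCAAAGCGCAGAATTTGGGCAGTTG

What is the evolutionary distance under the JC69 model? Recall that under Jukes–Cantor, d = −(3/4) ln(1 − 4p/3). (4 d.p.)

The sequences differ at 11 of 30 sites, so p = 11/30 ≈ 0.366667.
d = −(3/4) ln(1 − 4p/3) = −0.75 ln(1 − 0.488889) = −0.75 ln(0.511111)
  = −0.75 × (-0.671168) = 0.503376 substitutions/site.

0.5034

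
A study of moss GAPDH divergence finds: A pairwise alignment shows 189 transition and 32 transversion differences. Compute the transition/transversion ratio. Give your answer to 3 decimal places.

5.906

R = 189/32 = 5.90625 ≈ 5.906 (to 3 d.p.).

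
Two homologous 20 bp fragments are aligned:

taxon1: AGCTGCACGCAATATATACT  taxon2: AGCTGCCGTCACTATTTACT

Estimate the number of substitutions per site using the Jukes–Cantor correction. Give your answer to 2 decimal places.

0.30

The sequences differ at 5 of 20 sites (7, 8, 9, 12, 16), so p = 5/20 = 0.25.
d = −(3/4) ln(1 − 4p/3) = −0.75 ln(1 − 0.333333) = −0.75 ln(0.666667)
  = −0.75 × (-0.405465) = 0.304099 substitutions/site.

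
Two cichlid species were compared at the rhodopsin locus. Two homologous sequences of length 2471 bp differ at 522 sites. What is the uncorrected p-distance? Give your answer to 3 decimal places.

0.211

p = 522/2471 = 0.211250… ≈ 0.211 (to 3 d.p.).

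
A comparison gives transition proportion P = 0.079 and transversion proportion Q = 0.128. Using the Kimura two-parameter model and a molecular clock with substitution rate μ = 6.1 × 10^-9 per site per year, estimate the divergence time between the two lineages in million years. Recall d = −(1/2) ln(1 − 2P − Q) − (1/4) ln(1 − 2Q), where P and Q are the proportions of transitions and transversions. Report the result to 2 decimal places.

Under the Kimura two-parameter model, d = −½ ln(1 − 2P − Q) − ¼ ln(1 − 2Q).
1 − 2P − Q = 0.714, giving −½ ln(0.714) = 0.168436.
1 − 2Q = 0.744, giving −¼ ln(0.744) = 0.073929.
d = 0.168436 + 0.073929 = 0.242365.
Under a molecular clock d = 2μt, so t = d/(2μ) = 0.242365 / (2 × 6.1 × 10^-9) = 19.87 million years.

19.87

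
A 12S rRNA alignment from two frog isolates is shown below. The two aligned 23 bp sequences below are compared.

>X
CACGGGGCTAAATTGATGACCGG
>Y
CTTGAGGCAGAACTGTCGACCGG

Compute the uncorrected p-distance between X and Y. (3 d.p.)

The sequences differ at 8 of 23 positions (sites 2, 3, 5, 9, 10, 13, 16, 17).
p = 8/23 = 0.347826… ≈ 0.348 (to 3 d.p.).

0.348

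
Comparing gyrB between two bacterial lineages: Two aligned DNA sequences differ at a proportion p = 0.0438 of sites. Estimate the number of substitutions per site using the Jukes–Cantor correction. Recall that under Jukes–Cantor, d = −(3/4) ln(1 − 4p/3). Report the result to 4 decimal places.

d = −(3/4) ln(1 − 4p/3) = −0.75 ln(1 − 0.0584) = −0.75 ln(0.9416)
  = −0.75 × (-0.060175) = 0.045131 substitutions/site.

0.0451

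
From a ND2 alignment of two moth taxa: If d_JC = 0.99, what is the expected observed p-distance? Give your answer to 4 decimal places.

0.5496

p = (3/4)(1 − e^(−4d/3)) = 0.75 × (1 − e^(-1.32)) = 0.75 × (1 − 0.267135) = 0.549649.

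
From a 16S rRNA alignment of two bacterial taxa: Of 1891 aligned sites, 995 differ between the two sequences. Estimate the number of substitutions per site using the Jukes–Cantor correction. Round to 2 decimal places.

0.91

p = 995/1891 ≈ 0.526177.
d = −(3/4) ln(1 − 4p/3) = −0.75 ln(1 − 0.701569) = −0.75 ln(0.298431)
  = −0.75 × (-1.209217) = 0.906913 substitutions/site.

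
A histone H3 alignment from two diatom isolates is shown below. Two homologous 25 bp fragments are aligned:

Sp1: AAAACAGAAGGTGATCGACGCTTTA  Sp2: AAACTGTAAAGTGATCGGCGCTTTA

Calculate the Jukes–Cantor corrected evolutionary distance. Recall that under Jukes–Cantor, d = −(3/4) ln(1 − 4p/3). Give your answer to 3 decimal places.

The sequences differ at 6 of 25 sites (4, 5, 6, 7, 10, 18), so p = 6/25 = 0.24.
d = −(3/4) ln(1 − 4p/3) = −0.75 ln(1 − 0.32) = −0.75 ln(0.68)
  = −0.75 × (-0.385662) = 0.289247 substitutions/site.

0.289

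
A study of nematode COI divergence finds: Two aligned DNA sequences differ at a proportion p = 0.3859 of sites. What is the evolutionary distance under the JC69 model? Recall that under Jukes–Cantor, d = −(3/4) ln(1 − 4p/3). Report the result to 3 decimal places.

0.542

d = −(3/4) ln(1 − 4p/3) = −0.75 ln(1 − 0.514533) = −0.75 ln(0.485467)
  = −0.75 × (-0.722644) = 0.541983 substitutions/site.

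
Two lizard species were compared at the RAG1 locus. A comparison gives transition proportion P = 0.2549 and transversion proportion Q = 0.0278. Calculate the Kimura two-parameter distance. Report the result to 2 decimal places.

Under the Kimura two-parameter model, d = −½ ln(1 − 2P − Q) − ¼ ln(1 − 2Q).
1 − 2P − Q = 0.4624, giving −½ ln(0.4624) = 0.385662.
1 − 2Q = 0.9444, giving −¼ ln(0.9444) = 0.014301.
d = 0.385662 + 0.014301 = 0.399963.

0.40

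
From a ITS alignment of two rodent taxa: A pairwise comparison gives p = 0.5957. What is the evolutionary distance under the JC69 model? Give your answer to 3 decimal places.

d = −(3/4) ln(1 − 4p/3) = −0.75 ln(1 − 0.794267) = −0.75 ln(0.205733)
  = −0.75 × (-1.581176) = 1.185882 substitutions/site.

1.186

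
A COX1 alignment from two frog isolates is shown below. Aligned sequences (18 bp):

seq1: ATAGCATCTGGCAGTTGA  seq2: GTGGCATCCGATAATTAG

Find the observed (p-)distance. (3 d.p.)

The sequences differ at 8 of 18 positions (sites 1, 3, 9, 11, 12, 14, 17, 18).
p = 8/18 = 0.444444… ≈ 0.444 (to 3 d.p.).

0.444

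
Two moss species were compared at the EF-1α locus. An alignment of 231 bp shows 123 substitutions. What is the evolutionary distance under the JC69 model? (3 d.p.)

p = 123/231 ≈ 0.532468.
d = −(3/4) ln(1 − 4p/3) = −0.75 ln(1 − 0.709957) = −0.75 ln(0.290043)
  = −0.75 × (-1.237726) = 0.928295 substitutions/site.

0.928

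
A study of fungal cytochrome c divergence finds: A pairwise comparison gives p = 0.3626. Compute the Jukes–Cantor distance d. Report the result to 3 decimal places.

d = −(3/4) ln(1 − 4p/3) = −0.75 ln(1 − 0.483467) = −0.75 ln(0.516533)
  = −0.75 × (-0.660616) = 0.495462 substitutions/site.

0.495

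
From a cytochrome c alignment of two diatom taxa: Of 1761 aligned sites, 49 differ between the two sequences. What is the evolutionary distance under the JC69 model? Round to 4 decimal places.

p = 49/1761 ≈ 0.027825.
d = −(3/4) ln(1 − 4p/3) = −0.75 ln(1 − 0.0371) = −0.75 ln(0.9629)
  = −0.75 × (-0.037806) = 0.028355 substitutions/site.

0.0284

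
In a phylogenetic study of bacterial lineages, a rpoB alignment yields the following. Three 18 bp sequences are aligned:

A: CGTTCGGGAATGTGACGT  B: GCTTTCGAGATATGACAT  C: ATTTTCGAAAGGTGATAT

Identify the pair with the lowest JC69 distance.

A–B: 8/18 differ, p = 0.444, d = 0.673.
A–C: 8/18 differ, p = 0.444, d = 0.673.
B–C: 6/18 differ, p = 0.333, d = 0.441.
The smallest distance is between B and C.

B and C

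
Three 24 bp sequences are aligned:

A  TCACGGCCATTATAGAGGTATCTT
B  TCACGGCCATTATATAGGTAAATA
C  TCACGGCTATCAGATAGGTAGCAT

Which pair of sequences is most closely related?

A–B: 4/24 differ, p = 0.167, d = 0.188.
A–C: 6/24 differ, p = 0.250, d = 0.304.
B–C: 7/24 differ, p = 0.292, d = 0.369.
The smallest distance is between A and B.

A and B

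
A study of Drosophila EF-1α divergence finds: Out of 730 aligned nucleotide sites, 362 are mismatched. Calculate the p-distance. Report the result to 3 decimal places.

0.496

p = 362/730 = 0.495890… ≈ 0.496 (to 3 d.p.).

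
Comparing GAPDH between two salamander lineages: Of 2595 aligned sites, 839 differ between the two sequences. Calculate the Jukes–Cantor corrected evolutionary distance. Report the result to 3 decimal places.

0.423

p = 839/2595 ≈ 0.323314.
d = −(3/4) ln(1 − 4p/3) = −0.75 ln(1 − 0.431085) = −0.75 ln(0.568915)
  = −0.75 × (-0.564024) = 0.423018 substitutions/site.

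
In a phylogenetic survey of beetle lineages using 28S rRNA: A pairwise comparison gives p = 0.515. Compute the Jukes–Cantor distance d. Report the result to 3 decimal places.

d = −(3/4) ln(1 − 4p/3) = −0.75 ln(1 − 0.686667) = −0.75 ln(0.313333)
  = −0.75 × (-1.160489) = 0.870367 substitutions/site.

0.870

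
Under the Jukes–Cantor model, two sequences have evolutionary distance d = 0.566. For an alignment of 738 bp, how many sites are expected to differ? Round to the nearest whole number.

Invert JC69: p = (3/4)(1 − e^(−4d/3)) = 0.75 × (1 − e^(-0.754667)) = 0.75 × (1 − 0.470167) = 0.397375.
Expected differing sites = pL ≈ 0.397375 × 738 = 293.26275 ≈ 293.

293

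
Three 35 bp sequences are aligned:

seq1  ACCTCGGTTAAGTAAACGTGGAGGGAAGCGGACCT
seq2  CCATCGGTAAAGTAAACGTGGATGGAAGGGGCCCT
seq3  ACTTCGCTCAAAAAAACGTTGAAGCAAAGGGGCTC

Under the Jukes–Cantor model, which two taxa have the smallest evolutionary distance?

seq1 and seq2

seq1–seq2: 6/35 differ, p = 0.171, d = 0.195.
seq1–seq3: 13/35 differ, p = 0.371, d = 0.513.
seq2–seq3: 13/35 differ, p = 0.371, d = 0.513.
The smallest distance is between seq1 and seq2.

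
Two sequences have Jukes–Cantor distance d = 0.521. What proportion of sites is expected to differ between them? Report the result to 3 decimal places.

p = (3/4)(1 − e^(−4d/3)) = 0.75 × (1 − e^(-0.694667)) = 0.75 × (1 − 0.499241) = 0.375569.

0.376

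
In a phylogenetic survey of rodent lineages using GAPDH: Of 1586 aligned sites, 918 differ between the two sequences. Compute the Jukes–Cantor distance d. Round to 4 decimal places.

p = 918/1586 ≈ 0.578815.
d = −(3/4) ln(1 − 4p/3) = −0.75 ln(1 − 0.771753) = −0.75 ln(0.228247)
  = −0.75 × (-1.477327) = 1.107995 substitutions/site.

1.1080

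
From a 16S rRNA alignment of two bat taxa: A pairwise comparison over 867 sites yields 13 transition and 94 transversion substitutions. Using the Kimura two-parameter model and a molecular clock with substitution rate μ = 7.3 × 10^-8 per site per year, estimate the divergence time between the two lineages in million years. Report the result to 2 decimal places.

0.93

P = 13/867 ≈ 0.014994 and Q = 94/867 ≈ 0.10842.
Under the Kimura two-parameter model, d = −½ ln(1 − 2P − Q) − ¼ ln(1 − 2Q).
1 − 2P − Q = 0.861592, giving −½ ln(0.861592) = 0.074487.
1 − 2Q = 0.78316, giving −¼ ln(0.78316) = 0.061105.
d = 0.074487 + 0.061105 = 0.135592.
Under a molecular clock d = 2μt, so t = d/(2μ) = 0.135592 / (2 × 7.3 × 10^-8) = 0.93 million years.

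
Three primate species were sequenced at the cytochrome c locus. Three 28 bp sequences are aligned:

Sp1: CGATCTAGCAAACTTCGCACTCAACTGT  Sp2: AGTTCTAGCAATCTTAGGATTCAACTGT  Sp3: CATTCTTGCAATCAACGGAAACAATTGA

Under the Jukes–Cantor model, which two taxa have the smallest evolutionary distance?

Sp1–Sp2: 6/28 differ, p = 0.214, d = 0.252.
Sp1–Sp3: 11/28 differ, p = 0.393, d = 0.556.
Sp2–Sp3: 10/28 differ, p = 0.357, d = 0.485.
The smallest distance is between Sp1 and Sp2.

Sp1 and Sp2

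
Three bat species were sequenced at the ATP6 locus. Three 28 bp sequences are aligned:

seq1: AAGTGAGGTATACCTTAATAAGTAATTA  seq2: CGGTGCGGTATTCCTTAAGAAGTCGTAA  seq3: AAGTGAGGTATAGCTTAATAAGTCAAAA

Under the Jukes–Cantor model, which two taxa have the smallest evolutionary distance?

seq1–seq2: 8/28 differ, p = 0.286, d = 0.360.
seq1–seq3: 4/28 differ, p = 0.143, d = 0.158.
seq2–seq3: 8/28 differ, p = 0.286, d = 0.360.
The smallest distance is between seq1 and seq3.

seq1 and seq3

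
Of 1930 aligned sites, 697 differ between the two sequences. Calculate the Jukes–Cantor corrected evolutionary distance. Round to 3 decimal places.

0.493

p = 697/1930 ≈ 0.36114.
d = −(3/4) ln(1 − 4p/3) = −0.75 ln(1 − 0.48152) = −0.75 ln(0.51848)
  = −0.75 × (-0.656854) = 0.492641 substitutions/site.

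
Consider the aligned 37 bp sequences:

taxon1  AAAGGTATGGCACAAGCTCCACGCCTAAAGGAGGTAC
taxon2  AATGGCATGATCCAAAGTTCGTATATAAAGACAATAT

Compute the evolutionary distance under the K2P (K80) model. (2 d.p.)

0.99

Of 37 sites, 13 differences are transitions and 5 are transversions, so P = 13/37 ≈ 0.351351 and Q = 5/37 ≈ 0.135135.
Under the Kimura two-parameter model, d = −½ ln(1 − 2P − Q) − ¼ ln(1 − 2Q).
1 − 2P − Q = 0.162163, giving −½ ln(0.162163) = 0.909577.
1 − 2Q = 0.72973, giving −¼ ln(0.72973) = 0.078770.
d = 0.909577 + 0.078770 = 0.988347.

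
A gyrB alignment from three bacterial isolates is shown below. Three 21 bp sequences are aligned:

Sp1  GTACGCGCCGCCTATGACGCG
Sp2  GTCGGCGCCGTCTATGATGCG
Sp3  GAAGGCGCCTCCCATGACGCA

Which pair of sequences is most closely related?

Sp1 and Sp2

Sp1–Sp2: 4/21 differ, p = 0.190, d = 0.220.
Sp1–Sp3: 5/21 differ, p = 0.238, d = 0.286.
Sp2–Sp3: 7/21 differ, p = 0.333, d = 0.441.
The smallest distance is between Sp1 and Sp2.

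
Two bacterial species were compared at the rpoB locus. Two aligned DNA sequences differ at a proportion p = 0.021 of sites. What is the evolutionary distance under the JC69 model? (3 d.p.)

0.021

d = −(3/4) ln(1 − 4p/3) = −0.75 ln(1 − 0.028) = −0.75 ln(0.972)
  = −0.75 × (-0.028399) = 0.021299 substitutions/site.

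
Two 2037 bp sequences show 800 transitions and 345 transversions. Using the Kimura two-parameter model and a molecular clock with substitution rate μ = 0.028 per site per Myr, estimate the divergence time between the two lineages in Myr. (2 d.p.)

P = 800/2037 ≈ 0.392734 and Q = 345/2037 ≈ 0.169367.
Under the Kimura two-parameter model, d = −½ ln(1 − 2P − Q) − ¼ ln(1 − 2Q).
1 − 2P − Q = 0.045165, giving −½ ln(0.045165) = 1.548716.
1 − 2Q = 0.661266, giving −¼ ln(0.661266) = 0.103400.
d = 1.548716 + 0.103400 = 1.652116.
Under a molecular clock d = 2μt, so t = d/(2μ) = 1.652116 / (2 × 0.028) = 29.50 Myr.

29.50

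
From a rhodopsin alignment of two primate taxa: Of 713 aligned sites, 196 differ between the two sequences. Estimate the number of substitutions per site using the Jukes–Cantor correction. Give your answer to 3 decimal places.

p = 196/713 ≈ 0.274895.
d = −(3/4) ln(1 − 4p/3) = −0.75 ln(1 − 0.366527) = −0.75 ln(0.633473)
  = −0.75 × (-0.456538) = 0.342404 substitutions/site.

0.342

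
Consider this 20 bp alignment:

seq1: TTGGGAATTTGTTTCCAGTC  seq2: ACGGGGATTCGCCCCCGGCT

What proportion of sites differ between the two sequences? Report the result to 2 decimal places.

0.50

The sequences differ at 10 of 20 positions (sites 1, 2, 6, 10, 12, 13, 14, 17, 19, 20).
p = 10/20 = 0.50.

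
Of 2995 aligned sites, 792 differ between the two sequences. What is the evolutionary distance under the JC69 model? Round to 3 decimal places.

p = 792/2995 ≈ 0.264441.
d = −(3/4) ln(1 − 4p/3) = −0.75 ln(1 − 0.352588) = −0.75 ln(0.647412)
  = −0.75 × (-0.434772) = 0.326079 substitutions/site.

0.326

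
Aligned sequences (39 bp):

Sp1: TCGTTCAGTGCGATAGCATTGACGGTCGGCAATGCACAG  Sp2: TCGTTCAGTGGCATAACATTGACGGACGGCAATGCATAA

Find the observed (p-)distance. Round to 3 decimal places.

The sequences differ at 6 of 39 positions (sites 11, 12, 16, 26, 37, 39).
p = 6/39 = 0.153846… ≈ 0.154 (to 3 d.p.).

0.154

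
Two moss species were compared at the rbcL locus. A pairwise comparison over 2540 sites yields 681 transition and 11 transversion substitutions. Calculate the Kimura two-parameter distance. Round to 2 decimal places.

0.39

P = 681/2540 ≈ 0.26811 and Q = 11/2540 ≈ 0.004331.
Under the Kimura two-parameter model, d = −½ ln(1 − 2P − Q) − ¼ ln(1 − 2Q).
1 − 2P − Q = 0.459449, giving −½ ln(0.459449) = 0.388864.
1 − 2Q = 0.991338, giving −¼ ln(0.991338) = 0.002175.
d = 0.388864 + 0.002175 = 0.391039.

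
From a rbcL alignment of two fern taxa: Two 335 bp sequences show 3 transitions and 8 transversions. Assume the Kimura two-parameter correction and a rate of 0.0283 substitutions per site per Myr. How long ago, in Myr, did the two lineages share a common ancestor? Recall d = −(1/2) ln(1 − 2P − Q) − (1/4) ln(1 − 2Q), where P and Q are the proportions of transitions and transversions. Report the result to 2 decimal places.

P = 3/335 ≈ 0.008955 and Q = 8/335 ≈ 0.023881.
Under the Kimura two-parameter model, d = −½ ln(1 − 2P − Q) − ¼ ln(1 − 2Q).
1 − 2P − Q = 0.958209, giving −½ ln(0.958209) = 0.021345.
1 − 2Q = 0.952238, giving −¼ ln(0.952238) = 0.012235.
d = 0.021345 + 0.012235 = 0.033580.
Under a molecular clock d = 2μt, so t = d/(2μ) = 0.033580 / (2 × 0.0283) = 0.59 Myr.

0.59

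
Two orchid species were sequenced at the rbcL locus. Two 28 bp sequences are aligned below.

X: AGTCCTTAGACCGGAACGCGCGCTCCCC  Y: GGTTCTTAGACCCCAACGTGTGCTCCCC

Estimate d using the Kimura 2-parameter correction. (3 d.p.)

Of 28 sites, 4 differences are transitions and 2 are transversions, so P = 4/28 ≈ 0.142857 and Q = 2/28 ≈ 0.071429.
Under the Kimura two-parameter model, d = −½ ln(1 − 2P − Q) − ¼ ln(1 − 2Q).
1 − 2P − Q = 0.642857, giving −½ ln(0.642857) = 0.220916.
1 − 2Q = 0.857142, giving −¼ ln(0.857142) = 0.038538.
d = 0.220916 + 0.038538 = 0.259454.

0.259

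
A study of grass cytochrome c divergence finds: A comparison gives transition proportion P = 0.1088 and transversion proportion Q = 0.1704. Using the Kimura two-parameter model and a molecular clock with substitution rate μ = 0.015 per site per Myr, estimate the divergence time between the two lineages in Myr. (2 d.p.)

11.66

Under the Kimura two-parameter model, d = −½ ln(1 − 2P − Q) − ¼ ln(1 − 2Q).
1 − 2P − Q = 0.612, giving −½ ln(0.612) = 0.245511.
1 − 2Q = 0.6592, giving −¼ ln(0.6592) = 0.104182.
d = 0.245511 + 0.104182 = 0.349693.
Under a molecular clock d = 2μt, so t = d/(2μ) = 0.349693 / (2 × 0.015) = 11.66 Myr.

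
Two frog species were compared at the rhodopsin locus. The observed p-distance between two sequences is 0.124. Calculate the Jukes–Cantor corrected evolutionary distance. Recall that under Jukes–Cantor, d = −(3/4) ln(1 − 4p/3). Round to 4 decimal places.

0.1355

d = −(3/4) ln(1 − 4p/3) = −0.75 ln(1 − 0.165333) = −0.75 ln(0.834667)
  = −0.75 × (-0.180722) = 0.135542 substitutions/site.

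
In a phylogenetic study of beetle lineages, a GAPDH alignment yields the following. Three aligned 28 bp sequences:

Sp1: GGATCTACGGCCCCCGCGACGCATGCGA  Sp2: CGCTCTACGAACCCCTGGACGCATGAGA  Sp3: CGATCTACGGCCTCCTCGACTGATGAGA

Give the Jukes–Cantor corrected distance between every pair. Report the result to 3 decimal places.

d(Sp1,Sp2) = 0.304, d(Sp1,Sp3) = 0.252, d(Sp2,Sp3) = 0.304

Sp1–Sp2: 7/28 sites differ → p = 0.25, d = −0.75 ln(1 − 0.333333) = 0.304098 ≈ 0.304.
Sp1–Sp3: 6/28 sites differ → p ≈ 0.214286, d = −0.75 ln(1 − 0.285715) = 0.252355 ≈ 0.252.
Sp2–Sp3: 7/28 sites differ → p = 0.25, d = −0.75 ln(1 − 0.333333) = 0.304098 ≈ 0.304.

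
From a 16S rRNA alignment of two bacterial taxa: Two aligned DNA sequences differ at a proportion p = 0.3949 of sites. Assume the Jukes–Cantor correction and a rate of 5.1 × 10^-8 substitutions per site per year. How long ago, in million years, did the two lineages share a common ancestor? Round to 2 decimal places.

5.50

d = −(3/4) ln(1 − 4p/3) = −0.75 ln(1 − 0.526533) = −0.75 ln(0.473467)
  = −0.75 × (-0.747673) = 0.560755 substitutions/site.
Under a molecular clock d = 2μt, so t = d/(2μ) = 0.560755 / (2 × 5.1 × 10^-8) = 5.50 million years.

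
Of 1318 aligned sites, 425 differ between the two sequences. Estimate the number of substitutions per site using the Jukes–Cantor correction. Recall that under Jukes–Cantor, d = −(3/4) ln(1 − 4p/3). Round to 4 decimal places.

0.4215

p = 425/1318 ≈ 0.322458.
d = −(3/4) ln(1 − 4p/3) = −0.75 ln(1 − 0.429944) = −0.75 ln(0.570056)
  = −0.75 × (-0.562021) = 0.421516 substitutions/site.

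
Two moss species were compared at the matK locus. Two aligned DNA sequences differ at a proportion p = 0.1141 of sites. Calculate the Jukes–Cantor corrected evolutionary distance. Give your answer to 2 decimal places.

0.12

d = −(3/4) ln(1 − 4p/3) = −0.75 ln(1 − 0.152133) = −0.75 ln(0.847867)
  = −0.75 × (-0.165031) = 0.123773 substitutions/site.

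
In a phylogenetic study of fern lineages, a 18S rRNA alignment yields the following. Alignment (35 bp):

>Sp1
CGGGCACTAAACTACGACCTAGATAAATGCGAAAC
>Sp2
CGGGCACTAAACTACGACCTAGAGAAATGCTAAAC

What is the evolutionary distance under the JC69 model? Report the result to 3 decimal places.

0.059

The sequences differ at 2 of 35 sites (24, 31), so p = 2/35 ≈ 0.057143.
d = −(3/4) ln(1 − 4p/3) = −0.75 ln(1 − 0.076191) = −0.75 ln(0.923809)
  = −0.75 × (-0.079250) = 0.059438 substitutions/site.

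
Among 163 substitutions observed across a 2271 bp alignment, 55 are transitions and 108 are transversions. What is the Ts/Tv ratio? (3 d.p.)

0.509

R = 55/108 = 0.509259… ≈ 0.509 (to 3 d.p.).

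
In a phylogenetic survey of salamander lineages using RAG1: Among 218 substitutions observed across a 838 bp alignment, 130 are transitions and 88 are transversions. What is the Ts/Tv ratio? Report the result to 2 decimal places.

R = 130/88 = 1.477272… ≈ 1.48 (to 2 d.p.).

1.48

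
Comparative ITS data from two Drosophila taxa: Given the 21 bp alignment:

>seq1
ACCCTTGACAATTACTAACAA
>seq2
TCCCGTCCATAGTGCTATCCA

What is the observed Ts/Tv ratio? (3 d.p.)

Transitions are A↔G and C↔T; transversions are all other mismatches.
Transitions: 1. Transversions: 9.
R = 1/9 = 0.111111… ≈ 0.111 (to 3 d.p.).

0.111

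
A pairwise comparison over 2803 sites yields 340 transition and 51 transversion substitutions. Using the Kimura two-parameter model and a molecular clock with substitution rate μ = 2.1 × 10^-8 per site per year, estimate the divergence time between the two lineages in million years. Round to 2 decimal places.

3.82

P = 340/2803 ≈ 0.121299 and Q = 51/2803 ≈ 0.018195.
Under the Kimura two-parameter model, d = −½ ln(1 − 2P − Q) − ¼ ln(1 − 2Q).
1 − 2P − Q = 0.739207, giving −½ ln(0.739207) = 0.151089.
1 − 2Q = 0.96361, giving −¼ ln(0.96361) = 0.009267.
d = 0.151089 + 0.009267 = 0.160356.
Under a molecular clock d = 2μt, so t = d/(2μ) = 0.160356 / (2 × 2.1 × 10^-8) = 3.82 million years.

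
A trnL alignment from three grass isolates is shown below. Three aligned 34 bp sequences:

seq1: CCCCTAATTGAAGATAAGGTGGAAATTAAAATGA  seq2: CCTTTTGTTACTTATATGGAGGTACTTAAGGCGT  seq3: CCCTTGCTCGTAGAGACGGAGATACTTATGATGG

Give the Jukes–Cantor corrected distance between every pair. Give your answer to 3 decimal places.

d(seq1,seq2) = 0.741, d(seq1,seq3) = 0.597, d(seq2,seq3) = 0.665

seq1–seq2: 16/34 sites differ → p ≈ 0.470588, d = −0.75 ln(1 − 0.627451) = 0.740540 ≈ 0.741.
seq1–seq3: 14/34 sites differ → p ≈ 0.411765, d = −0.75 ln(1 − 0.54902) = 0.597249 ≈ 0.597.
seq2–seq3: 15/34 sites differ → p ≈ 0.441176, d = −0.75 ln(1 − 0.588235) = 0.665477 ≈ 0.665.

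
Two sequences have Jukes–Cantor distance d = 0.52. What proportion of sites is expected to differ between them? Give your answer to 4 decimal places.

p = (3/4)(1 − e^(−4d/3)) = 0.75 × (1 − e^(-0.693333)) = 0.75 × (1 − 0.499907) = 0.375070.

0.3751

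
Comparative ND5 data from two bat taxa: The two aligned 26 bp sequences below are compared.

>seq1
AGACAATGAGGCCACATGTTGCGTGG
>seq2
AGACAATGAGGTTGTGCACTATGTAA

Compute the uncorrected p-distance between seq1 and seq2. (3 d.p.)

The sequences differ at 12 of 26 positions.
p = 12/26 = 0.461538… ≈ 0.462 (to 3 d.p.).

0.462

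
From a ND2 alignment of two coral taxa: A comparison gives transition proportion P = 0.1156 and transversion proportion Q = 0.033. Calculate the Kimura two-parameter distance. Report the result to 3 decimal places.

Under the Kimura two-parameter model, d = −½ ln(1 − 2P − Q) − ¼ ln(1 − 2Q).
1 − 2P − Q = 0.7358, giving −½ ln(0.7358) = 0.153398.
1 − 2Q = 0.934, giving −¼ ln(0.934) = 0.017070.
d = 0.153398 + 0.017070 = 0.170468.

0.170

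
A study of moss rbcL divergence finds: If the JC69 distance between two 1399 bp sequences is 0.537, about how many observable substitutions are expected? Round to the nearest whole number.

Invert JC69: p = (3/4)(1 − e^(−4d/3)) = 0.75 × (1 − e^(-0.716)) = 0.75 × (1 − 0.488703) = 0.383473.
Expected differing sites = pL ≈ 0.383473 × 1399 = 536.478727 ≈ 536.

536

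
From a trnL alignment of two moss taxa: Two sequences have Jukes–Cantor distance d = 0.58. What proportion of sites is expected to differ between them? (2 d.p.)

0.40

p = (3/4)(1 − e^(−4d/3)) = 0.75 × (1 − e^(-0.773333)) = 0.75 × (1 − 0.461472) = 0.403896.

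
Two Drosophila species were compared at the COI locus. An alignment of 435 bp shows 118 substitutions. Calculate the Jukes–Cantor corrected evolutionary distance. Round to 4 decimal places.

p = 118/435 ≈ 0.271264.
d = −(3/4) ln(1 − 4p/3) = −0.75 ln(1 − 0.361685) = −0.75 ln(0.638315)
  = −0.75 × (-0.448923) = 0.336692 substitutions/site.

0.3367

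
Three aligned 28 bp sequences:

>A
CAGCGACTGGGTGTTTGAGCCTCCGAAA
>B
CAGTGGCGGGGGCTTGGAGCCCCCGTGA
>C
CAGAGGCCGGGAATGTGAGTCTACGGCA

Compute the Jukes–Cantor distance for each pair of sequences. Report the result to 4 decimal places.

d(A,B) = 0.4197, d(A,C) = 0.4850, d(B,C) = 0.5565

A–B: 9/28 sites differ → p ≈ 0.321429, d = −0.75 ln(1 − 0.428572) = 0.419713 ≈ 0.4197.
A–C: 10/28 sites differ → p ≈ 0.357143, d = −0.75 ln(1 − 0.476191) = 0.484971 ≈ 0.4850.
B–C: 11/28 sites differ → p ≈ 0.392857, d = −0.75 ln(1 − 0.523809) = 0.556452 ≈ 0.5565.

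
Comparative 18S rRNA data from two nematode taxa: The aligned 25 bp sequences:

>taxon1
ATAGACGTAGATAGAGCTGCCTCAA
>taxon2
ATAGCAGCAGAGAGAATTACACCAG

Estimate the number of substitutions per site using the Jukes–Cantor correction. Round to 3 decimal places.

0.572

The sequences differ at 10 of 25 sites (5, 6, 8, 12, 16, 17, 19, 21, 22, 25), so p = 10/25 = 0.4.
d = −(3/4) ln(1 − 4p/3) = −0.75 ln(1 − 0.533333) = −0.75 ln(0.466667)
  = −0.75 × (-0.762139) = 0.571604 substitutions/site.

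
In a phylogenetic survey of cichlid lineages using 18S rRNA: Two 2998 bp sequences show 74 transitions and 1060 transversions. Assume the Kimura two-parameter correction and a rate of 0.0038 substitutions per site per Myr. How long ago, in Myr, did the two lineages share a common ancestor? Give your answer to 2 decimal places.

74.33

P = 74/2998 ≈ 0.024683 and Q = 1060/2998 ≈ 0.353569.
Under the Kimura two-parameter model, d = −½ ln(1 − 2P − Q) − ¼ ln(1 − 2Q).
1 − 2P − Q = 0.597065, giving −½ ln(0.597065) = 0.257865.
1 − 2Q = 0.292862, giving −¼ ln(0.292862) = 0.307013.
d = 0.257865 + 0.307013 = 0.564878.
Under a molecular clock d = 2μt, so t = d/(2μ) = 0.564878 / (2 × 0.0038) = 74.33 Myr.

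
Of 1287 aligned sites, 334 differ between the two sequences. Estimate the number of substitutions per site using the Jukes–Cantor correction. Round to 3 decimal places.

p = 334/1287 ≈ 0.259518.
d = −(3/4) ln(1 − 4p/3) = −0.75 ln(1 − 0.346024) = −0.75 ln(0.653976)
  = −0.75 × (-0.424685) = 0.318514 substitutions/site.

0.319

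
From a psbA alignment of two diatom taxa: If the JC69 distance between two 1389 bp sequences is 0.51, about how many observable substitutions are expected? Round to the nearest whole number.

514

Invert JC69: p = (3/4)(1 − e^(−4d/3)) = 0.75 × (1 − e^(-0.68)) = 0.75 × (1 − 0.506617) = 0.370037.
Expected differing sites = pL ≈ 0.370037 × 1389 = 513.981393 ≈ 514.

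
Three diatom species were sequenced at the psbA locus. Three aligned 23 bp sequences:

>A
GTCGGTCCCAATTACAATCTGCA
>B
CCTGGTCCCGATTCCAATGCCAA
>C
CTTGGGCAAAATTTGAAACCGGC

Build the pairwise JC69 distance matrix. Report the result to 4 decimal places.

d(A,B) = 0.5532, d(A,C) = 0.7614, d(B,C) = 0.8922

A–B: 9/23 sites differ → p ≈ 0.391304, d = −0.75 ln(1 − 0.521739) = 0.553199 ≈ 0.5532.
A–C: 11/23 sites differ → p ≈ 0.478261, d = −0.75 ln(1 − 0.637681) = 0.761423 ≈ 0.7614.
B–C: 12/23 sites differ → p ≈ 0.521739, d = −0.75 ln(1 − 0.695652) = 0.892188 ≈ 0.8922.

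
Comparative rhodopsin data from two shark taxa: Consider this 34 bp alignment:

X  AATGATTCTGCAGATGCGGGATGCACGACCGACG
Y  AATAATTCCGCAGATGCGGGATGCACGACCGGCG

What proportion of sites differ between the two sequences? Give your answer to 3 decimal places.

The sequences differ at 3 of 34 positions (sites 4, 9, 32).
p = 3/34 = 0.088235… ≈ 0.088 (to 3 d.p.).

0.088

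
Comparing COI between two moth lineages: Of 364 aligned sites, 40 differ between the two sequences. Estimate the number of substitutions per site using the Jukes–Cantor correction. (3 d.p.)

0.119

p = 40/364 ≈ 0.10989.
d = −(3/4) ln(1 − 4p/3) = −0.75 ln(1 − 0.14652) = −0.75 ln(0.85348)
  = −0.75 × (-0.158433) = 0.118825 substitutions/site.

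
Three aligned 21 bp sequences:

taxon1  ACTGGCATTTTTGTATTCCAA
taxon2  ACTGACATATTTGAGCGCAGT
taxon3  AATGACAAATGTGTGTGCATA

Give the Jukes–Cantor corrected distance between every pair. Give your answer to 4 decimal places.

taxon1–taxon2: 9/21 sites differ → p ≈ 0.428571, d = −0.75 ln(1 − 0.571428) = 0.635472 ≈ 0.6355.
taxon1–taxon3: 9/21 sites differ → p ≈ 0.428571, d = −0.75 ln(1 − 0.571428) = 0.635472 ≈ 0.6355.
taxon2–taxon3: 7/21 sites differ → p ≈ 0.333333, d = −0.75 ln(1 − 0.444444) = 0.440839 ≈ 0.4408.

d(taxon1,taxon2) = 0.6355, d(taxon1,taxon3) = 0.6355, d(taxon2,taxon3) = 0.4408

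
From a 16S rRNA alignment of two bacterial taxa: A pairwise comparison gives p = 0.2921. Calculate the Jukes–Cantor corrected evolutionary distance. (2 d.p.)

d = −(3/4) ln(1 − 4p/3) = −0.75 ln(1 − 0.389467) = −0.75 ln(0.610533)
  = −0.75 × (-0.493423) = 0.370067 substitutions/site.

0.37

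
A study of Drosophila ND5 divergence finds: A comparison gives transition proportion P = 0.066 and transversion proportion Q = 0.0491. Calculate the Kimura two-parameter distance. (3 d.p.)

0.126

Under the Kimura two-parameter model, d = −½ ln(1 − 2P − Q) − ¼ ln(1 − 2Q).
1 − 2P − Q = 0.8189, giving −½ ln(0.8189) = 0.099897.
1 − 2Q = 0.9018, giving −¼ ln(0.9018) = 0.025841.
d = 0.099897 + 0.025841 = 0.125738.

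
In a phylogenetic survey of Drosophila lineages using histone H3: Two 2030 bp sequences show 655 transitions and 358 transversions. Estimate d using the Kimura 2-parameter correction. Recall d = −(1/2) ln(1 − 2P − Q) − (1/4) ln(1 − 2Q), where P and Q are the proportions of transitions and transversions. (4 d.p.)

0.9708

P = 655/2030 ≈ 0.32266 and Q = 358/2030 ≈ 0.176355.
Under the Kimura two-parameter model, d = −½ ln(1 − 2P − Q) − ¼ ln(1 − 2Q).
1 − 2P − Q = 0.178325, giving −½ ln(0.178325) = 0.862074.
1 − 2Q = 0.64729, giving −¼ ln(0.64729) = 0.108740.
d = 0.862074 + 0.108740 = 0.970814.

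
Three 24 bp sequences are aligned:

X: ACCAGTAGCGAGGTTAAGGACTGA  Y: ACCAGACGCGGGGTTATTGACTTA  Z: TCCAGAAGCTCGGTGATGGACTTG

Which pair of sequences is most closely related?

X and Y

X–Y: 6/24 differ, p = 0.250, d = 0.304.
X–Z: 8/24 differ, p = 0.333, d = 0.441.
Y–Z: 7/24 differ, p = 0.292, d = 0.369.
The smallest distance is between X and Y.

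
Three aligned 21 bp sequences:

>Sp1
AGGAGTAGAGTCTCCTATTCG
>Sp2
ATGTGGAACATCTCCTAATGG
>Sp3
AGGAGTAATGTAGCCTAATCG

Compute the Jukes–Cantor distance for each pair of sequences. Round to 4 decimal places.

Sp1–Sp2: 8/21 sites differ → p ≈ 0.380952, d = −0.75 ln(1 − 0.507936) = 0.531860 ≈ 0.5319.
Sp1–Sp3: 5/21 sites differ → p ≈ 0.238095, d = −0.75 ln(1 − 0.31746) = 0.286451 ≈ 0.2865.
Sp2–Sp3: 8/21 sites differ → p ≈ 0.380952, d = −0.75 ln(1 − 0.507936) = 0.531860 ≈ 0.5319.

d(Sp1,Sp2) = 0.5319, d(Sp1,Sp3) = 0.2865, d(Sp2,Sp3) = 0.5319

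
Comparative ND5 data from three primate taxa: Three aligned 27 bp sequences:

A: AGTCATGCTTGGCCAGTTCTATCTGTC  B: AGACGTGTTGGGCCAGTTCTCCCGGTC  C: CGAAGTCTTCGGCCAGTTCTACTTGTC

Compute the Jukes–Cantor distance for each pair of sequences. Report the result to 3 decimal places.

A–B: 7/27 sites differ → p ≈ 0.259259, d = −0.75 ln(1 − 0.345679) = 0.318118 ≈ 0.318.
A–C: 9/27 sites differ → p ≈ 0.333333, d = −0.75 ln(1 − 0.444444) = 0.440839 ≈ 0.441.
B–C: 7/27 sites differ → p ≈ 0.259259, d = −0.75 ln(1 − 0.345679) = 0.318118 ≈ 0.318.

d(A,B) = 0.318, d(A,C) = 0.441, d(B,C) = 0.318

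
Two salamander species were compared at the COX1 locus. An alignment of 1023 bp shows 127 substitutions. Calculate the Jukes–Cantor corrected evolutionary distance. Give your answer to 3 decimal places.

0.136

p = 127/1023 ≈ 0.124145.
d = −(3/4) ln(1 − 4p/3) = −0.75 ln(1 − 0.165527) = −0.75 ln(0.834473)
  = −0.75 × (-0.180955) = 0.135716 substitutions/site.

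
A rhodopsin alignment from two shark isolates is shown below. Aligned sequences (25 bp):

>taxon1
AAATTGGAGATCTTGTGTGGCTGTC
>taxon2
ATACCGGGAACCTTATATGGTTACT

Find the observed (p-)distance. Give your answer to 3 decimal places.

The sequences differ at 12 of 25 positions.
p = 12/25 = 0.480.

0.480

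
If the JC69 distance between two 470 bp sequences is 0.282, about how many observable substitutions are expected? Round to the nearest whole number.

Invert JC69: p = (3/4)(1 − e^(−4d/3)) = 0.75 × (1 − e^(-0.376)) = 0.75 × (1 − 0.686602) = 0.235049.
Expected differing sites = pL ≈ 0.235049 × 470 = 110.47303 ≈ 110.

110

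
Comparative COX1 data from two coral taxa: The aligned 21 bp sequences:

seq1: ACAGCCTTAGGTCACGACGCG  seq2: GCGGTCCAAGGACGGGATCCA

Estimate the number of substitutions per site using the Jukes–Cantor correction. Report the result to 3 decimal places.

The sequences differ at 11 of 21 sites, so p = 11/21 ≈ 0.52381.
d = −(3/4) ln(1 − 4p/3) = −0.75 ln(1 − 0.698413) = −0.75 ln(0.301587)
  = −0.75 × (-1.198697) = 0.899023 substitutions/site.

0.899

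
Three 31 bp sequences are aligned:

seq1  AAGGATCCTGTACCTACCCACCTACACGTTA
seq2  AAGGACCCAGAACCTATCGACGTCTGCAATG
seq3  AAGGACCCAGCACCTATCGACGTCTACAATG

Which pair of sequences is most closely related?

seq1–seq2: 12/31 differ, p = 0.387, d = 0.544.
seq1–seq3: 11/31 differ, p = 0.355, d = 0.481.
seq2–seq3: 2/31 differ, p = 0.065, d = 0.067.
The smallest distance is between seq2 and seq3.

seq2 and seq3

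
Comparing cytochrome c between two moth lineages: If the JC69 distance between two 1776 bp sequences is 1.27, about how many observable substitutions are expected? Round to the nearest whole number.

1087

Invert JC69: p = (3/4)(1 − e^(−4d/3)) = 0.75 × (1 − e^(-1.693333)) = 0.75 × (1 − 0.183906) = 0.612071.
Expected differing sites = pL ≈ 0.612071 × 1776 = 1087.038096 ≈ 1087.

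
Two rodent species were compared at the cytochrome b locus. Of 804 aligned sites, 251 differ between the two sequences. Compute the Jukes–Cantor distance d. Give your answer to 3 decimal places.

p = 251/804 ≈ 0.312189.
d = −(3/4) ln(1 − 4p/3) = −0.75 ln(1 − 0.416252) = −0.75 ln(0.583748)
  = −0.75 × (-0.538286) = 0.403715 substitutions/site.

0.404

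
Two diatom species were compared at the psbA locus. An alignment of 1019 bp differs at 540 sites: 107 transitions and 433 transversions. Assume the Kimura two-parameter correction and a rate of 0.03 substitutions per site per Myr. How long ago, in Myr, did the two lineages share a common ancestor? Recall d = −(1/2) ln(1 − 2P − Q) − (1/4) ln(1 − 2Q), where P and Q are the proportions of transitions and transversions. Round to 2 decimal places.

P = 107/1019 ≈ 0.105005 and Q = 433/1019 ≈ 0.424926.
Under the Kimura two-parameter model, d = −½ ln(1 − 2P − Q) − ¼ ln(1 − 2Q).
1 − 2P − Q = 0.365064, giving −½ ln(0.365064) = 0.503841.
1 − 2Q = 0.150148, giving −¼ ln(0.150148) = 0.474033.
d = 0.503841 + 0.474033 = 0.977874.
Under a molecular clock d = 2μt, so t = d/(2μ) = 0.977874 / (2 × 0.03) = 16.30 Myr.

16.30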